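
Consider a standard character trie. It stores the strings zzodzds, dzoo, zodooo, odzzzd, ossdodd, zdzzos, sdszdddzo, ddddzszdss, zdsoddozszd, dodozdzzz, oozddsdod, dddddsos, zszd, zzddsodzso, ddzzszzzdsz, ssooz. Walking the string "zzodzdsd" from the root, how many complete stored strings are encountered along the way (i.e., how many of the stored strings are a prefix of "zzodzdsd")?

Walk "zzodzdsd" from the root; an end-of-word marker is hit whenever a stored word is a prefix of "zzodzdsd".
Prefixes of the query that are stored words: "zzodzds"
Count: 1

1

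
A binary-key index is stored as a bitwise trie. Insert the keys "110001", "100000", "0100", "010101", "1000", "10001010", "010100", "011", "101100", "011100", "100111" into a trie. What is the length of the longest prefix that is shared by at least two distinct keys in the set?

5

Look for the deepest trie node that still has at least two words in its subtree.
"010100" and "010101" agree on "01010" (5 characters) before diverging; nothing deeper is shared.
Longest shared-prefix length: 5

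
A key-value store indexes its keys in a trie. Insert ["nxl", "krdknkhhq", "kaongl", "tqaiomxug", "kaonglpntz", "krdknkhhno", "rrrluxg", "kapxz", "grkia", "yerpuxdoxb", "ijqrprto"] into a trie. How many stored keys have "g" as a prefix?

Walk to "g"; the words in its subtree are exactly those with that prefix.
Matches: "grkia"
Count: 1

1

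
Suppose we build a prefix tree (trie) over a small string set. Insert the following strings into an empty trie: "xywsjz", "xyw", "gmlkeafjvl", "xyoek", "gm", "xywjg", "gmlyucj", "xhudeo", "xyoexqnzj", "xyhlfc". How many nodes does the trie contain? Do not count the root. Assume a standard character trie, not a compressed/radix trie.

39

Trie structure (* marks end of a word):
(root)
├─ g
│  └─ m *
│     └─ l
│        ├─ k
│        │  └─ e
│        │     └─ a
│        │        └─ f
│        │           └─ j
│        │              └─ v
│        │                 └─ l *
│        └─ y
│           └─ u
│              └─ c
│                 └─ j *
└─ x
   ├─ h
   │  └─ u
   │     └─ d
   │        └─ e
   │           └─ o *
   └─ y
      ├─ h
      │  └─ l
      │     └─ f
      │        └─ c *
      ├─ o
      │  └─ e
      │     ├─ k *
      │     └─ x
      │        └─ q
      │           └─ n
      │              └─ z
      │                 └─ j *
      └─ w *
         ├─ j
         │  └─ g *
         └─ s
            └─ j
               └─ z *
Counting every labelled node above: 39.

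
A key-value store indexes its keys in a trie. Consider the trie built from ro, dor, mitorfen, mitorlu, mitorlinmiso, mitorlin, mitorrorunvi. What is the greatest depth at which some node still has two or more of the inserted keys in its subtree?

8

Equivalently: take the maximum, over all pairs, of their longest common prefix length.
e.g. "mitorlin" and "mitorlinmiso" share the prefix "mitorlin" of length 8; no pair shares a longer one.
Longest shared-prefix length: 8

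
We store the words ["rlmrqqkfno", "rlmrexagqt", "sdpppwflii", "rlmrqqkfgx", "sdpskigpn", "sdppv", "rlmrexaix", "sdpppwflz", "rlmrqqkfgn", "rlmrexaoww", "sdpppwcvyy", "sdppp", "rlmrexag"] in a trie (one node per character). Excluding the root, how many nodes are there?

46

Count nodes per top-level branch (shared prefixes stored once):
  'r'-branch (rlmrexag, rlmrexagqt, rlmrexaix, rlmrexaoww, rlmrqqkfgn, rlmrqqkfgx, rlmrqqkfno): 24 nodes
  's'-branch (sdppp, sdpppwcvyy, sdpppwflii, sdpppwflz, sdppv, sdpskigpn): 22 nodes
Sum: 46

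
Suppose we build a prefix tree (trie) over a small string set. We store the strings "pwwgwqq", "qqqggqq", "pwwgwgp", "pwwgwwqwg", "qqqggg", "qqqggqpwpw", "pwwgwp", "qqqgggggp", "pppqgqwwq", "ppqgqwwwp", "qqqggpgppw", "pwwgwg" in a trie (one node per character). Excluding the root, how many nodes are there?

49

Count nodes per top-level branch (shared prefixes stored once):
  'p'-branch (pppqgqwwq, ppqgqwwwp, pwwgwg, pwwgwgp, pwwgwp, pwwgwqq, pwwgwwqwg): 29 nodes
  'q'-branch (qqqggg, qqqgggggp, qqqggpgppw, qqqggqpwpw, qqqggqq): 20 nodes
Sum: 49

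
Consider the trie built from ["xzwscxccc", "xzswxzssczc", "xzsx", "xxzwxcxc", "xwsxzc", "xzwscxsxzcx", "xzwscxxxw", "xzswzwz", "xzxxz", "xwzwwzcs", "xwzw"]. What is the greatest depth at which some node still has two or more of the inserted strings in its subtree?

6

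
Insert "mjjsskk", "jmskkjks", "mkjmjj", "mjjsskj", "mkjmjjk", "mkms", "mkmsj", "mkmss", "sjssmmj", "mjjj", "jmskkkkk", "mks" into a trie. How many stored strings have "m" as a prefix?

Traverse to the node for "m", then collect every word in that subtree.
Words under "m": mjjj, mjjsskj, mjjsskk, mkjmjj, mkjmjjk, mkms, mkmsj, mkmss, mks
Count: 9

9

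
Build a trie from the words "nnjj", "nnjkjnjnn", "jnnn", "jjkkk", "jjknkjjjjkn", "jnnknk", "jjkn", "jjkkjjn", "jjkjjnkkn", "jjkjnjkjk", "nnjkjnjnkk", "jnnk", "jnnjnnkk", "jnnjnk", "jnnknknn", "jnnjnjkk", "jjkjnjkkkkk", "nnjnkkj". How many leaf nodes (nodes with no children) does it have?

Leaves are exactly the stored words that no other stored word extends.
Those words: "jjkjjnkkn", "jjkjnjkjk", "jjkjnjkkkkk", "jjkkjjn", "jjkkk", "jjknkjjjjkn", "jnnjnjkk", "jnnjnk", "jnnjnnkk", "jnnknknn", "jnnn", "nnjj", "nnjkjnjnkk", "nnjkjnjnn", "nnjnkkj"
Leaf count: 15

15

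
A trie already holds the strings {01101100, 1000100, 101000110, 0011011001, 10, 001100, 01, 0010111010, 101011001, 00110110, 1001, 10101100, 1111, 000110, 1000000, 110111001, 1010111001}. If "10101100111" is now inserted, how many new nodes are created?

2

"101011001" is already a path in the trie; the remaining "11" must be added.
New nodes needed: |"10101100111"| − 9 = 11 − 9 = 2.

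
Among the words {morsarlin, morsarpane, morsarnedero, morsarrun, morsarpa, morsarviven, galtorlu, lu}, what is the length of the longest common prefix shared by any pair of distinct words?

8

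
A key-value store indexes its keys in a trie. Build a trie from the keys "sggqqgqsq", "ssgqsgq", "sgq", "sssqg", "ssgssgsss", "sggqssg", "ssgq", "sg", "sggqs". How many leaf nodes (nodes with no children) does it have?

6

A leaf is a node with no children — equivalently, the end of a word that is not a proper prefix of any other stored word.
Those words: "sggqqgqsq", "sggqssg", "sgq", "ssgqsgq", "ssgssgsss", "sssqg"
Leaf count: 6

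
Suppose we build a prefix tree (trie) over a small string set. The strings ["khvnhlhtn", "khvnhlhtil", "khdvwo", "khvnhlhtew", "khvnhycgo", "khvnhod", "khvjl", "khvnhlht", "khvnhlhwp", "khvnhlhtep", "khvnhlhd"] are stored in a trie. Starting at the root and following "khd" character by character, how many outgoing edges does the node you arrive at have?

1

Walk "khd" from the root, arriving at one node.
Characters that immediately follow "khd" among the stored strings: {v}.
That node has 1 child edge.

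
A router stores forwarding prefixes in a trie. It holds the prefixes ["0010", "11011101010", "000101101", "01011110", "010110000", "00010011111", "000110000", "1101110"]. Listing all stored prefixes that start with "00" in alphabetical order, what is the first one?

Filter for "00…" and sort: "00010011111", "000101101", "000110000", "0010"
The 1st is 00010011111.

00010011111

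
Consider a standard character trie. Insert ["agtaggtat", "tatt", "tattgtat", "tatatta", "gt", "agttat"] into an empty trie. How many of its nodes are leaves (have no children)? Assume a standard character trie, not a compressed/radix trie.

A leaf is a node with no children — equivalently, the end of a word that is not a proper prefix of any other stored word.
Those words: "agtaggtat", "agttat", "gt", "tatatta", "tattgtat"
Leaf count: 5

5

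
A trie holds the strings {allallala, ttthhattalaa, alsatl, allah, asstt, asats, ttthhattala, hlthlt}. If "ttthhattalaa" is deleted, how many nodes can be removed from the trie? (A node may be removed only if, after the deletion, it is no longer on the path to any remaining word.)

A node on "ttthhattalaa"'s path can go only if nothing else ends at it or branches off below it.
The suffix "a" (1 node) is used only by "ttthhattalaa"; "ttthhattala" is itself a stored word, so pruning stops there.
Nodes removed: 1

1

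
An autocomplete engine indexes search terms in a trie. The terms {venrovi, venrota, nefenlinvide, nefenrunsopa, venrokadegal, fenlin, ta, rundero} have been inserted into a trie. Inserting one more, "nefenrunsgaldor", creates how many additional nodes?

Walking "nefenrunsgaldor" from the root, the first 9 characters ("nefenruns") follow existing edges; "g" is the first miss.
New nodes needed: |"nefenrunsgaldor"| − 9 = 15 − 9 = 6.

6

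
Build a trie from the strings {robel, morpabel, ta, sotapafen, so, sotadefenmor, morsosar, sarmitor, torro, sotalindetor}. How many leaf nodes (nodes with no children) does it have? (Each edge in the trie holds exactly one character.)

9

Leaves are exactly the stored words that no other stored word extends.
Those words: "morpabel", "morsosar", "robel", "sarmitor", "sotadefenmor", "sotalindetor", "sotapafen", "ta", "torro"
Leaf count: 9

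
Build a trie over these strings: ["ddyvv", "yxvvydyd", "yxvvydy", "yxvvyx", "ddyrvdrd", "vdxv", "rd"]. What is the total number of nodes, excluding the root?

Trie structure (* marks end of a word):
(root)
├─ d
│  └─ d
│     └─ y
│        ├─ r
│        │  └─ v
│        │     └─ d
│        │        └─ r
│        │           └─ d *
│        └─ v
│           └─ v *
├─ r
│  └─ d *
├─ v
│  └─ d
│     └─ x
│        └─ v *
└─ y
   └─ x
      └─ v
         └─ v
            └─ y
               ├─ d
               │  └─ y *
               │     └─ d *
               └─ x *
Counting every labelled node above: 25.

25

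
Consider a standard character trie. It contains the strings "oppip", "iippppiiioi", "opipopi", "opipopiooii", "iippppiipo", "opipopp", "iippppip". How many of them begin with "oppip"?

1

Filter for entries beginning with "oppip":
Matches: "oppip"
Count: 1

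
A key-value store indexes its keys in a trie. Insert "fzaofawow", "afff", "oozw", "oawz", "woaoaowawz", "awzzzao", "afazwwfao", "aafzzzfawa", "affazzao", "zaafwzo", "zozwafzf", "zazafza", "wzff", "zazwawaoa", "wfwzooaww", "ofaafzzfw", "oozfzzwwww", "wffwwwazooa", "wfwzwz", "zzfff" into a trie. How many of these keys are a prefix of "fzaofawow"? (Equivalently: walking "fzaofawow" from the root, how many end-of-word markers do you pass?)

1

Walk "fzaofawow" from the root; an end-of-word marker is hit whenever a stored word is a prefix of "fzaofawow".
Prefixes of the query that are stored words: "fzaofawow"
Count: 1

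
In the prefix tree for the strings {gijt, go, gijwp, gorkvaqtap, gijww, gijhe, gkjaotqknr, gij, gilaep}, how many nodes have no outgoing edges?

7

A leaf is a node with no children — equivalently, the end of a word that is not a proper prefix of any other stored word.
Those words: "gijhe", "gijt", "gijwp", "gijww", "gilaep", "gkjaotqknr", "gorkvaqtap"
Leaf count: 7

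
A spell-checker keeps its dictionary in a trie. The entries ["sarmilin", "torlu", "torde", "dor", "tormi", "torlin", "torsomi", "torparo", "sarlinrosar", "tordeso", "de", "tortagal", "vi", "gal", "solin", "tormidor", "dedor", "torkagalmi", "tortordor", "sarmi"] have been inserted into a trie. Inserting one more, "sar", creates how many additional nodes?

"sar" is already a full path in the trie; only an end-marker is added.
No new nodes are needed: 0.

0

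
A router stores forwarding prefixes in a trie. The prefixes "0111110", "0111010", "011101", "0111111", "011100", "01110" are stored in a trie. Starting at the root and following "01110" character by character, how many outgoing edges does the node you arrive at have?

Follow the path "01110" to its node, then look at its outgoing edges.
Characters that immediately follow "01110" among the stored strings: {0, 1}.
That node has 2 child edges.

2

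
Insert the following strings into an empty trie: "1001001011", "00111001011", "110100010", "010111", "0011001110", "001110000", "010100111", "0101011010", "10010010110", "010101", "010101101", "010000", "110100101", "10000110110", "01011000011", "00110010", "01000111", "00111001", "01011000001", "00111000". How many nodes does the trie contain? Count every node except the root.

Trace insertions, counting only characters that open a new branch:
  "1001001011" → 10 new (1, 0, 0, 1, 0, 0, 1, 0, 1, 1)
  "00111001011" → 11 new (0, 0, 1, 1, 1, 0, 0, 1, 0, 1, 1)
  "110100010" → prefix "1" already present; 8 new (1, 0, 1, 0, 0, 0, 1, 0)
  "010111" → prefix "0" already present; 5 new (1, 0, 1, 1, 1)
  "0011001110" → prefix "0011" already present; 6 new (0, 0, 1, 1, 1, 0)
  "001110000" → prefix "0011100" already present; 2 new (0, 0)
  "010100111" → prefix "0101" already present; 5 new (0, 0, 1, 1, 1)
  "0101011010" → prefix "01010" already present; 5 new (1, 1, 0, 1, 0)
  "10010010110" → prefix "1001001011" already present; 1 new (0)
  "010101" → prefix "010101" already present; 0 new (none)
  "010101101" → prefix "010101101" already present; 0 new (none)
  "010000" → prefix "010" already present; 3 new (0, 0, 0)
  "110100101" → prefix "110100" already present; 3 new (1, 0, 1)
  "10000110110" → prefix "100" already present; 8 new (0, 0, 1, 1, 0, 1, 1, 0)
  "01011000011" → prefix "01011" already present; 6 new (0, 0, 0, 0, 1, 1)
  "00110010" → prefix "0011001" already present; 1 new (0)
  "01000111" → prefix "01000" already present; 3 new (1, 1, 1)
  "00111001" → prefix "00111001" already present; 0 new (none)
  "01011000001" → prefix "010110000" already present; 2 new (0, 1)
  "00111000" → prefix "00111000" already present; 0 new (none)
Total nodes = 10 + 11 + 8 + 5 + 6 + 2 + 5 + 5 + 1 + 0 + 0 + 3 + 3 + 8 + 6 + 1 + 3 + 0 + 2 + 0 = 79

79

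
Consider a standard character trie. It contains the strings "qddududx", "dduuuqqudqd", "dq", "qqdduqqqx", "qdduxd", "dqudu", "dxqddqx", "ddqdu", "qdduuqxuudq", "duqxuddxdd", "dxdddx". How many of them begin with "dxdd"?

Walk to "dxdd"; the words in its subtree are exactly those with that prefix.
Matches: "dxdddx"
Count: 1

1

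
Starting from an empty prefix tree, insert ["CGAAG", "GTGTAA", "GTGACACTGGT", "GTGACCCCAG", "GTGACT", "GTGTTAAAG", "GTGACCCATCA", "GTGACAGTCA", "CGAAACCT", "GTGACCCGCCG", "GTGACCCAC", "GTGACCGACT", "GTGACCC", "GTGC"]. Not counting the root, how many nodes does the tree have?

For each word, the new-node count is its length minus the longest prefix already in the trie:
  "CGAAG" → 5 new (C, G, A, A, G)
  "GTGTAA" → 6 new (G, T, G, T, A, A)
  "GTGACACTGGT" → prefix "GTG" already present; 8 new (A, C, A, C, T, G, G, T)
  "GTGACCCCAG" → prefix "GTGAC" already present; 5 new (C, C, C, A, G)
  "GTGACT" → prefix "GTGAC" already present; 1 new (T)
  "GTGTTAAAG" → prefix "GTGT" already present; 5 new (T, A, A, A, G)
  "GTGACCCATCA" → prefix "GTGACCC" already present; 4 new (A, T, C, A)
  "GTGACAGTCA" → prefix "GTGACA" already present; 4 new (G, T, C, A)
  "CGAAACCT" → prefix "CGAA" already present; 4 new (A, C, C, T)
  "GTGACCCGCCG" → prefix "GTGACCC" already present; 4 new (G, C, C, G)
  "GTGACCCAC" → prefix "GTGACCCA" already present; 1 new (C)
  "GTGACCGACT" → prefix "GTGACC" already present; 4 new (G, A, C, T)
  "GTGACCC" → prefix "GTGACCC" already present; 0 new (none)
  "GTGC" → prefix "GTG" already present; 1 new (C)
Total nodes = 5 + 6 + 8 + 5 + 1 + 5 + 4 + 4 + 4 + 4 + 1 + 4 + 0 + 1 = 52

52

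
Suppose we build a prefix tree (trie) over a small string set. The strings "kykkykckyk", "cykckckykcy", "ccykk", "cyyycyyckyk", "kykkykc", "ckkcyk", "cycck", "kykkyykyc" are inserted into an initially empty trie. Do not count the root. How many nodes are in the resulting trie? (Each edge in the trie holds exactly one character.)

For each word, the new-node count is its length minus the longest prefix already in the trie:
  "kykkykckyk" → 10 new (k, y, k, k, y, k, c, k, y, k)
  "cykckckykcy" → 11 new (c, y, k, c, k, c, k, y, k, c, y)
  "ccykk" → prefix "c" already present; 4 new (c, y, k, k)
  "cyyycyyckyk" → prefix "cy" already present; 9 new (y, y, c, y, y, c, k, y, k)
  "kykkykc" → prefix "kykkykc" already present; 0 new (none)
  "ckkcyk" → prefix "c" already present; 5 new (k, k, c, y, k)
  "cycck" → prefix "cy" already present; 3 new (c, c, k)
  "kykkyykyc" → prefix "kykky" already present; 4 new (y, k, y, c)
Total nodes = 10 + 11 + 4 + 9 + 0 + 5 + 3 + 4 = 46

46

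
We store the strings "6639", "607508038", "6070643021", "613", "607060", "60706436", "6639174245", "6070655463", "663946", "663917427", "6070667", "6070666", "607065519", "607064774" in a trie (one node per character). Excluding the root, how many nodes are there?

45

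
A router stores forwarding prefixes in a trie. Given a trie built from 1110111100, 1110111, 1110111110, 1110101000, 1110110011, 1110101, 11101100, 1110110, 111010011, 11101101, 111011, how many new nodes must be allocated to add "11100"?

Walking "11100" from the root, the first 4 characters ("1110") follow existing edges; "0" is the first miss.
Each of the 1 remaining characters creates one node.

1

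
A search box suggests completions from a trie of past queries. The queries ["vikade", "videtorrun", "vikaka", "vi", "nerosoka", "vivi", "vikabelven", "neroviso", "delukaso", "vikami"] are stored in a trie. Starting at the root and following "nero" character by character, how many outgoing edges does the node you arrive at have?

Walk "nero" from the root, arriving at one node.
Distinct next characters after "nero": s, v.
That node has 2 child edges.

2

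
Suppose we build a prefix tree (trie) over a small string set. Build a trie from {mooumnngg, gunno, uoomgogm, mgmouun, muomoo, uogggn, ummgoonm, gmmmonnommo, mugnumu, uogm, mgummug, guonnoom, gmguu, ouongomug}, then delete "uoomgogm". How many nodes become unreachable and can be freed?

6

Walk "uoomgogm" from the leaf back toward the root, removing each node that no remaining word uses.
The suffix "omgogm" (6 nodes) is used only by "uoomgogm"; the node for "uo" still has the child "g", so pruning stops there.
Nodes removed: 6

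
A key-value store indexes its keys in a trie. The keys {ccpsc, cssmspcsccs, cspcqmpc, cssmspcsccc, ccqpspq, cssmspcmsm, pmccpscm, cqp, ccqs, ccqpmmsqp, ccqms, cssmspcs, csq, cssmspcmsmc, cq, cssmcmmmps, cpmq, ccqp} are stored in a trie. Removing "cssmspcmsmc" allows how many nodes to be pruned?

1

Walk "cssmspcmsmc" from the leaf back toward the root, removing each node that no remaining word uses.
The suffix "c" (1 node) is used only by "cssmspcmsmc"; "cssmspcmsm" is itself a stored word, so pruning stops there.
Nodes removed: 1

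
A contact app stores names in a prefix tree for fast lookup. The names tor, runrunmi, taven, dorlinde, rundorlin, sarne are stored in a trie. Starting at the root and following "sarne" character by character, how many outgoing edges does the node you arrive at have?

Follow the path "sarne" to its node, then look at its outgoing edges.
No stored string extends past "sarne".
That node has 0 child edges.

0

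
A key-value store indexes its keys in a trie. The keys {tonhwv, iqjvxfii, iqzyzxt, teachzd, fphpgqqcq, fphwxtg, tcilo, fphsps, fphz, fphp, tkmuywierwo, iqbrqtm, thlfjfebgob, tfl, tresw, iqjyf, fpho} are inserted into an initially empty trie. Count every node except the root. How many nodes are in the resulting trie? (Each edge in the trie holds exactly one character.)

80

Trace insertions, counting only characters that open a new branch:
  "tonhwv" → 6 new (t, o, n, h, w, v)
  "iqjvxfii" → 8 new (i, q, j, v, x, f, i, i)
  "iqzyzxt" → prefix "iq" already present; 5 new (z, y, z, x, t)
  "teachzd" → prefix "t" already present; 6 new (e, a, c, h, z, d)
  "fphpgqqcq" → 9 new (f, p, h, p, g, q, q, c, q)
  "fphwxtg" → prefix "fph" already present; 4 new (w, x, t, g)
  "tcilo" → prefix "t" already present; 4 new (c, i, l, o)
  "fphsps" → prefix "fph" already present; 3 new (s, p, s)
  "fphz" → prefix "fph" already present; 1 new (z)
  "fphp" → prefix "fphp" already present; 0 new (none)
  "tkmuywierwo" → prefix "t" already present; 10 new (k, m, u, y, w, i, e, r, w, o)
  "iqbrqtm" → prefix "iq" already present; 5 new (b, r, q, t, m)
  "thlfjfebgob" → prefix "t" already present; 10 new (h, l, f, j, f, e, b, g, o, b)
  "tfl" → prefix "t" already present; 2 new (f, l)
  "tresw" → prefix "t" already present; 4 new (r, e, s, w)
  "iqjyf" → prefix "iqj" already present; 2 new (y, f)
  "fpho" → prefix "fph" already present; 1 new (o)
Total nodes = 6 + 8 + 5 + 6 + 9 + 4 + 4 + 3 + 1 + 0 + 10 + 5 + 10 + 2 + 4 + 2 + 1 = 80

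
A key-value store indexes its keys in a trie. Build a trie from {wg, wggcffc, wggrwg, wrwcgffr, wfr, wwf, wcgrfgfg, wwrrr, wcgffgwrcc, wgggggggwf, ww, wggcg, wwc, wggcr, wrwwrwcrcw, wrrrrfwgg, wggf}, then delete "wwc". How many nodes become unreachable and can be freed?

1

Walk "wwc" from the leaf back toward the root, removing each node that no remaining word uses.
The suffix "c" (1 node) is used only by "wwc"; the node for "ww" still has the child "f", so pruning stops there.
Nodes removed: 1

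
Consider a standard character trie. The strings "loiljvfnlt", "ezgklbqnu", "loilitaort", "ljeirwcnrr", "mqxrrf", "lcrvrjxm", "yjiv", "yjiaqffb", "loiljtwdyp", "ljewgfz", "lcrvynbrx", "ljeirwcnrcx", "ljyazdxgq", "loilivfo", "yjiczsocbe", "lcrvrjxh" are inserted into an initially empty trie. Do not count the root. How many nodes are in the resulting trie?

Insert word by word; a character creates a node only if that edge doesn't already exist:
  "loiljvfnlt" → 10 new (l, o, i, l, j, v, f, n, l, t)
  "ezgklbqnu" → 9 new (e, z, g, k, l, b, q, n, u)
  "loilitaort" → prefix "loil" already present; 6 new (i, t, a, o, r, t)
  "ljeirwcnrr" → prefix "l" already present; 9 new (j, e, i, r, w, c, n, r, r)
  "mqxrrf" → 6 new (m, q, x, r, r, f)
  "lcrvrjxm" → prefix "l" already present; 7 new (c, r, v, r, j, x, m)
  "yjiv" → 4 new (y, j, i, v)
  "yjiaqffb" → prefix "yji" already present; 5 new (a, q, f, f, b)
  "loiljtwdyp" → prefix "loilj" already present; 5 new (t, w, d, y, p)
  "ljewgfz" → prefix "lje" already present; 4 new (w, g, f, z)
  "lcrvynbrx" → prefix "lcrv" already present; 5 new (y, n, b, r, x)
  "ljeirwcnrcx" → prefix "ljeirwcnr" already present; 2 new (c, x)
  "ljyazdxgq" → prefix "lj" already present; 7 new (y, a, z, d, x, g, q)
  "loilivfo" → prefix "loili" already present; 3 new (v, f, o)
  "yjiczsocbe" → prefix "yji" already present; 7 new (c, z, s, o, c, b, e)
  "lcrvrjxh" → prefix "lcrvrjx" already present; 1 new (h)
Total nodes = 10 + 9 + 6 + 9 + 6 + 7 + 4 + 5 + 5 + 4 + 5 + 2 + 7 + 3 + 7 + 1 = 90

90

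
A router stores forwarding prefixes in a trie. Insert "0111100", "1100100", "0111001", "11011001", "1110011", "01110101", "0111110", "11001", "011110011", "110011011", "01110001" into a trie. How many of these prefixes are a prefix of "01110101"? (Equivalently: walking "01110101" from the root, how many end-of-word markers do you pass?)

1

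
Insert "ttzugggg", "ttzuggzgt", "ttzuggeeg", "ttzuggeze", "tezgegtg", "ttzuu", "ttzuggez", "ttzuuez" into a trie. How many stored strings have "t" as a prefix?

Filter for entries beginning with "t":
Matches: "tezgegtg", "ttzuggeeg", "ttzuggez", "ttzuggeze", "ttzugggg", "ttzuggzgt", "ttzuu", "ttzuuez"
Count: 8

8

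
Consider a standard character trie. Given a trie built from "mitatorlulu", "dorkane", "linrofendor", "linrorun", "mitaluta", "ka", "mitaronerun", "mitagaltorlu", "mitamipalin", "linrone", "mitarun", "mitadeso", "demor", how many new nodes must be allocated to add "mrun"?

3

Walking "mrun" from the root, the first 1 characters ("m") follow existing edges; "r" is the first miss.
New nodes needed: |"mrun"| − 1 = 4 − 1 = 3.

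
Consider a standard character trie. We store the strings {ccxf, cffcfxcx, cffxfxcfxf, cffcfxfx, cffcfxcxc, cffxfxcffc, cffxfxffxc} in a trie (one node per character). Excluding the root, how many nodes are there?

Trie structure (* marks end of a word):
(root)
└─ c
   ├─ c
   │  └─ x
   │     └─ f *
   └─ f
      └─ f
         ├─ c
         │  └─ f
         │     └─ x
         │        ├─ c
         │        │  └─ x *
         │        │     └─ c *
         │        └─ f
         │           └─ x *
         └─ x
            └─ f
               └─ x
                  ├─ c
                  │  └─ f
                  │     ├─ f
                  │     │  └─ c *
                  │     └─ x
                  │        └─ f *
                  └─ f
                     └─ f
                        └─ x
                           └─ c *
Counting every labelled node above: 27.

27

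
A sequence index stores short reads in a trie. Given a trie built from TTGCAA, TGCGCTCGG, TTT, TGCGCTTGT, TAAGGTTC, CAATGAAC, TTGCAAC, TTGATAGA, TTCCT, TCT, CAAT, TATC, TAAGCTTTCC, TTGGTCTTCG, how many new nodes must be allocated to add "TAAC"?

1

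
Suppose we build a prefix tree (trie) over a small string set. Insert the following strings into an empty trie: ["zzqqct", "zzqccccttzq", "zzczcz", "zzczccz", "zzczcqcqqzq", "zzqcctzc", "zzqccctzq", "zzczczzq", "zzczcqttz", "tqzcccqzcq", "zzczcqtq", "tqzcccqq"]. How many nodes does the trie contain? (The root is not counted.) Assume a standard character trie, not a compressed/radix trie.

Trace insertions, counting only characters that open a new branch:
  "zzqqct" → 6 new (z, z, q, q, c, t)
  "zzqccccttzq" → prefix "zzq" already present; 8 new (c, c, c, c, t, t, z, q)
  "zzczcz" → prefix "zz" already present; 4 new (c, z, c, z)
  "zzczccz" → prefix "zzczc" already present; 2 new (c, z)
  "zzczcqcqqzq" → prefix "zzczc" already present; 6 new (q, c, q, q, z, q)
  "zzqcctzc" → prefix "zzqcc" already present; 3 new (t, z, c)
  "zzqccctzq" → prefix "zzqccc" already present; 3 new (t, z, q)
  "zzczczzq" → prefix "zzczcz" already present; 2 new (z, q)
  "zzczcqttz" → prefix "zzczcq" already present; 3 new (t, t, z)
  "tqzcccqzcq" → 10 new (t, q, z, c, c, c, q, z, c, q)
  "zzczcqtq" → prefix "zzczcqt" already present; 1 new (q)
  "tqzcccqq" → prefix "tqzcccq" already present; 1 new (q)
Total nodes = 6 + 8 + 4 + 2 + 6 + 3 + 3 + 2 + 3 + 10 + 1 + 1 = 49

49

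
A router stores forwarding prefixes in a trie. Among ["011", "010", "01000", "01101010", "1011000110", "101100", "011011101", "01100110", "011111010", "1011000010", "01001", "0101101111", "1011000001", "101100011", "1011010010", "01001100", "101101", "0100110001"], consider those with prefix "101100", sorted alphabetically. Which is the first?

101100

DFS of the "101100" subtree visits, in order: "101100", "1011000001", "1011000010", "101100011", "1011000110"
Position 1: 101100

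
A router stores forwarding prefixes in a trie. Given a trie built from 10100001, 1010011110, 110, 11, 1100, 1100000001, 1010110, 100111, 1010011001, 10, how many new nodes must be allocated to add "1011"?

1

"101" is already a path in the trie; the remaining "1" must be added.
Each of the 1 remaining characters creates one node.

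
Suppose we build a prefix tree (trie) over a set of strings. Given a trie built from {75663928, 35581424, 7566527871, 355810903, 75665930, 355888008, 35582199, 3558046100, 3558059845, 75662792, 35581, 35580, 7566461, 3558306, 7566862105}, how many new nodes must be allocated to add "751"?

"75" is already a path in the trie; the remaining "1" must be added.
Each of the 1 remaining characters creates one node.

1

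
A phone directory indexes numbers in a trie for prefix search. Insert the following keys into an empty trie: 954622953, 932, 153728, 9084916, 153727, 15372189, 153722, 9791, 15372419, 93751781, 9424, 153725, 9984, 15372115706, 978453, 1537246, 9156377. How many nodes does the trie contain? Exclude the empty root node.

63

Insert word by word; a character creates a node only if that edge doesn't already exist:
  "954622953" → 9 new (9, 5, 4, 6, 2, 2, 9, 5, 3)
  "932" → prefix "9" already present; 2 new (3, 2)
  "153728" → 6 new (1, 5, 3, 7, 2, 8)
  "9084916" → prefix "9" already present; 6 new (0, 8, 4, 9, 1, 6)
  "153727" → prefix "15372" already present; 1 new (7)
  "15372189" → prefix "15372" already present; 3 new (1, 8, 9)
  "153722" → prefix "15372" already present; 1 new (2)
  "9791" → prefix "9" already present; 3 new (7, 9, 1)
  "15372419" → prefix "15372" already present; 3 new (4, 1, 9)
  "93751781" → prefix "93" already present; 6 new (7, 5, 1, 7, 8, 1)
  "9424" → prefix "9" already present; 3 new (4, 2, 4)
  "153725" → prefix "15372" already present; 1 new (5)
  "9984" → prefix "9" already present; 3 new (9, 8, 4)
  "15372115706" → prefix "153721" already present; 5 new (1, 5, 7, 0, 6)
  "978453" → prefix "97" already present; 4 new (8, 4, 5, 3)
  "1537246" → prefix "153724" already present; 1 new (6)
  "9156377" → prefix "9" already present; 6 new (1, 5, 6, 3, 7, 7)
Total nodes = 9 + 2 + 6 + 6 + 1 + 3 + 1 + 3 + 3 + 6 + 3 + 1 + 3 + 5 + 4 + 1 + 6 = 63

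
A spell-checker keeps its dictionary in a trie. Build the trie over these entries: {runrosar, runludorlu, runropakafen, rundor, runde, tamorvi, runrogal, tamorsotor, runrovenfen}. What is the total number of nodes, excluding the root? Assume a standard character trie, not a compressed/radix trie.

47

Insert word by word; a character creates a node only if that edge doesn't already exist:
  "runrosar" → 8 new (r, u, n, r, o, s, a, r)
  "runludorlu" → prefix "run" already present; 7 new (l, u, d, o, r, l, u)
  "runropakafen" → prefix "runro" already present; 7 new (p, a, k, a, f, e, n)
  "rundor" → prefix "run" already present; 3 new (d, o, r)
  "runde" → prefix "rund" already present; 1 new (e)
  "tamorvi" → 7 new (t, a, m, o, r, v, i)
  "runrogal" → prefix "runro" already present; 3 new (g, a, l)
  "tamorsotor" → prefix "tamor" already present; 5 new (s, o, t, o, r)
  "runrovenfen" → prefix "runro" already present; 6 new (v, e, n, f, e, n)
Total nodes = 8 + 7 + 7 + 3 + 1 + 7 + 3 + 5 + 6 = 47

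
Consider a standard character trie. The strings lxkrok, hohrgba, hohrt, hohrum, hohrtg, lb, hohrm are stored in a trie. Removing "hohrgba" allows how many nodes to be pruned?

3

After clearing the end-marker at "hohrgba", prune upward until reaching a node still needed by another word.
The suffix "gba" (3 nodes) is used only by "hohrgba"; the node for "hohr" still has the child "t", so pruning stops there.
Nodes removed: 3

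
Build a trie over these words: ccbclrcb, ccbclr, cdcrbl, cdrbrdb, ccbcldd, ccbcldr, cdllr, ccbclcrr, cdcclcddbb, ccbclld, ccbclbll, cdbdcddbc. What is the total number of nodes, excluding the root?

46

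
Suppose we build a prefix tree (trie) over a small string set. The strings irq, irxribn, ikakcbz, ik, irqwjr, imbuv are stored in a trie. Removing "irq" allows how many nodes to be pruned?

0

Walk "irq" from the leaf back toward the root, removing each node that no remaining word uses.
Every node on "irq" is still needed (e.g. by "irqwjr"), so nothing is freed.
Nodes removed: 0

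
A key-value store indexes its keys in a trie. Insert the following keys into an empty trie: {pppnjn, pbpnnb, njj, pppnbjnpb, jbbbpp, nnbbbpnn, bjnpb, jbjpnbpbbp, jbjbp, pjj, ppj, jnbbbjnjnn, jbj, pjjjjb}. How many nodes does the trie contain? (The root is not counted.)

Trace insertions, counting only characters that open a new branch:
  "pppnjn" → 6 new (p, p, p, n, j, n)
  "pbpnnb" → prefix "p" already present; 5 new (b, p, n, n, b)
  "njj" → 3 new (n, j, j)
  "pppnbjnpb" → prefix "pppn" already present; 5 new (b, j, n, p, b)
  "jbbbpp" → 6 new (j, b, b, b, p, p)
  "nnbbbpnn" → prefix "n" already present; 7 new (n, b, b, b, p, n, n)
  "bjnpb" → 5 new (b, j, n, p, b)
  "jbjpnbpbbp" → prefix "jb" already present; 8 new (j, p, n, b, p, b, b, p)
  "jbjbp" → prefix "jbj" already present; 2 new (b, p)
  "pjj" → prefix "p" already present; 2 new (j, j)
  "ppj" → prefix "pp" already present; 1 new (j)
  "jnbbbjnjnn" → prefix "j" already present; 9 new (n, b, b, b, j, n, j, n, n)
  "jbj" → prefix "jbj" already present; 0 new (none)
  "pjjjjb" → prefix "pjj" already present; 3 new (j, j, b)
Total nodes = 6 + 5 + 3 + 5 + 6 + 7 + 5 + 8 + 2 + 2 + 1 + 9 + 0 + 3 = 62

62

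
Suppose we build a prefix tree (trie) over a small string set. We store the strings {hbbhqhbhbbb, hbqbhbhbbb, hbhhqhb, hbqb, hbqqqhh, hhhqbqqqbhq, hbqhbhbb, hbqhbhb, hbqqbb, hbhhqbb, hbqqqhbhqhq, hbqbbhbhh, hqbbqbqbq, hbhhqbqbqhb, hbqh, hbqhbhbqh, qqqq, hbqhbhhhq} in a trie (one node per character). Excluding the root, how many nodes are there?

79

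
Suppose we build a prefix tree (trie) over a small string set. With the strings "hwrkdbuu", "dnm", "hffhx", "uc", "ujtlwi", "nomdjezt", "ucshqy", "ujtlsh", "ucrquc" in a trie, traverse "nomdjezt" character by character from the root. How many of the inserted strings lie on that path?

1

Traverse "nomdjezt" character by character; count nodes along the way that are marked as word ends.
Prefixes of the query that are stored words: "nomdjezt"
Count: 1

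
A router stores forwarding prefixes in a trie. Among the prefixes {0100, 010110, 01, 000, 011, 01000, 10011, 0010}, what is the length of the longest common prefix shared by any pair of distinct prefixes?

Look for the deepest trie node that still has at least two words in its subtree.
"0100" and "01000" agree on "0100" (4 characters) before diverging; nothing deeper is shared.
Longest shared-prefix length: 4

4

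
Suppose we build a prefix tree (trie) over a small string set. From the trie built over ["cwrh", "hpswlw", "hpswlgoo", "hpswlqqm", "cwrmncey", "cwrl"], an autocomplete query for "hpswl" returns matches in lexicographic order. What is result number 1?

hpswlgoo

Filter for "hpswl…" and sort: "hpswlgoo", "hpswlqqm", "hpswlw"
The 1st is hpswlgoo.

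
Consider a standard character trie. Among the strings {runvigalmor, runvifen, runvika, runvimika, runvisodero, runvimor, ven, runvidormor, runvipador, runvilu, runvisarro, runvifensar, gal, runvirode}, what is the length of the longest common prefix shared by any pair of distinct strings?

8

The deepest shared node is where two words last agree before diverging.
e.g. "runvifen" and "runvifensar" share the prefix "runvifen" of length 8; no pair shares a longer one.
Longest shared-prefix length: 8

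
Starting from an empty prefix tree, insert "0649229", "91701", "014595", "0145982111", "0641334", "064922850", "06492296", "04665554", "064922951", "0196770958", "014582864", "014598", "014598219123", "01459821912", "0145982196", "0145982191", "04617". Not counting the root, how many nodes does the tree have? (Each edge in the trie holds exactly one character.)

59

For each word, the new-node count is its length minus the longest prefix already in the trie:
  "0649229" → 7 new (0, 6, 4, 9, 2, 2, 9)
  "91701" → 5 new (9, 1, 7, 0, 1)
  "014595" → prefix "0" already present; 5 new (1, 4, 5, 9, 5)
  "0145982111" → prefix "01459" already present; 5 new (8, 2, 1, 1, 1)
  "0641334" → prefix "064" already present; 4 new (1, 3, 3, 4)
  "064922850" → prefix "064922" already present; 3 new (8, 5, 0)
  "06492296" → prefix "0649229" already present; 1 new (6)
  "04665554" → prefix "0" already present; 7 new (4, 6, 6, 5, 5, 5, 4)
  "064922951" → prefix "0649229" already present; 2 new (5, 1)
  "0196770958" → prefix "01" already present; 8 new (9, 6, 7, 7, 0, 9, 5, 8)
  "014582864" → prefix "0145" already present; 5 new (8, 2, 8, 6, 4)
  "014598" → prefix "014598" already present; 0 new (none)
  "014598219123" → prefix "01459821" already present; 4 new (9, 1, 2, 3)
  "01459821912" → prefix "01459821912" already present; 0 new (none)
  "0145982196" → prefix "014598219" already present; 1 new (6)
  "0145982191" → prefix "0145982191" already present; 0 new (none)
  "04617" → prefix "046" already present; 2 new (1, 7)
Total nodes = 7 + 5 + 5 + 5 + 4 + 3 + 1 + 7 + 2 + 8 + 5 + 0 + 4 + 0 + 1 + 0 + 2 = 59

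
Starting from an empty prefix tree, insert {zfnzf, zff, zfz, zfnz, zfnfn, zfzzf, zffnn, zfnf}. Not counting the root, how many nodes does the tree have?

13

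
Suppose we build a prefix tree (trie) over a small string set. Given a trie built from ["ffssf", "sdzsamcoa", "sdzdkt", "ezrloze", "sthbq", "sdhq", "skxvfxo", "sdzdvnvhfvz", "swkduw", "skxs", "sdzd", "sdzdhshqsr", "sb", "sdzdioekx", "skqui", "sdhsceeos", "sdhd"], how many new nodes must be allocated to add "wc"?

2

Nothing in the trie begins with "w"; the whole of "wc" is new.
2 − 0 = 2 new nodes.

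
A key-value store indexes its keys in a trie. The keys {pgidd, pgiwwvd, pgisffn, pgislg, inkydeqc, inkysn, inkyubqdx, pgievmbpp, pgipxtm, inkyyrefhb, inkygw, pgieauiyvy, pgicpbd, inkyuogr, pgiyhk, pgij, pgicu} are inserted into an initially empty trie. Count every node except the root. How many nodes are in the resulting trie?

66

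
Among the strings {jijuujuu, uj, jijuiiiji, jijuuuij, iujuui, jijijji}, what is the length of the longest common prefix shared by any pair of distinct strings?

Look for the deepest trie node that still has at least two words in its subtree.
e.g. "jijuujuu" and "jijuuuij" share the prefix "jijuu" of length 5; no pair shares a longer one.
Longest shared-prefix length: 5

5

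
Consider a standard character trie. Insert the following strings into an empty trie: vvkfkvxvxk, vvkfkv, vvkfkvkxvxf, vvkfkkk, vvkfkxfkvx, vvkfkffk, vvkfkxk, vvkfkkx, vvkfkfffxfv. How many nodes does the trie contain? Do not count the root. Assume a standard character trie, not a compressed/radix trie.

31

Insert word by word; a character creates a node only if that edge doesn't already exist:
  "vvkfkvxvxk" → 10 new (v, v, k, f, k, v, x, v, x, k)
  "vvkfkv" → prefix "vvkfkv" already present; 0 new (none)
  "vvkfkvkxvxf" → prefix "vvkfkv" already present; 5 new (k, x, v, x, f)
  "vvkfkkk" → prefix "vvkfk" already present; 2 new (k, k)
  "vvkfkxfkvx" → prefix "vvkfk" already present; 5 new (x, f, k, v, x)
  "vvkfkffk" → prefix "vvkfk" already present; 3 new (f, f, k)
  "vvkfkxk" → prefix "vvkfkx" already present; 1 new (k)
  "vvkfkkx" → prefix "vvkfkk" already present; 1 new (x)
  "vvkfkfffxfv" → prefix "vvkfkff" already present; 4 new (f, x, f, v)
Total nodes = 10 + 0 + 5 + 2 + 5 + 3 + 1 + 1 + 4 = 31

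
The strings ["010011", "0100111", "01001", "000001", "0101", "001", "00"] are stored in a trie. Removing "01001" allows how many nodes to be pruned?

0

Walk "01001" from the leaf back toward the root, removing each node that no remaining word uses.
Every node on "01001" is still needed (e.g. by "010011"), so nothing is freed.
Nodes removed: 0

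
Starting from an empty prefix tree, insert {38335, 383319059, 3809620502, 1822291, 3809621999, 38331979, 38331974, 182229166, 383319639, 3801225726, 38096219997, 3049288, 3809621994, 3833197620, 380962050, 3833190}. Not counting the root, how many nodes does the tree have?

Trace insertions, counting only characters that open a new branch:
  "38335" → 5 new (3, 8, 3, 3, 5)
  "383319059" → prefix "3833" already present; 5 new (1, 9, 0, 5, 9)
  "3809620502" → prefix "38" already present; 8 new (0, 9, 6, 2, 0, 5, 0, 2)
  "1822291" → 7 new (1, 8, 2, 2, 2, 9, 1)
  "3809621999" → prefix "380962" already present; 4 new (1, 9, 9, 9)
  "38331979" → prefix "383319" already present; 2 new (7, 9)
  "38331974" → prefix "3833197" already present; 1 new (4)
  "182229166" → prefix "1822291" already present; 2 new (6, 6)
  "383319639" → prefix "383319" already present; 3 new (6, 3, 9)
  "3801225726" → prefix "380" already present; 7 new (1, 2, 2, 5, 7, 2, 6)
  "38096219997" → prefix "3809621999" already present; 1 new (7)
  "3049288" → prefix "3" already present; 6 new (0, 4, 9, 2, 8, 8)
  "3809621994" → prefix "380962199" already present; 1 new (4)
  "3833197620" → prefix "3833197" already present; 3 new (6, 2, 0)
  "380962050" → prefix "380962050" already present; 0 new (none)
  "3833190" → prefix "3833190" already present; 0 new (none)
Total nodes = 5 + 5 + 8 + 7 + 4 + 2 + 1 + 2 + 3 + 7 + 1 + 6 + 1 + 3 + 0 + 0 = 55

55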